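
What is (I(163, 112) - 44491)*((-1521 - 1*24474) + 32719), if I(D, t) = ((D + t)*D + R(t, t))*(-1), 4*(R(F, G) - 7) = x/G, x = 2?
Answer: -33634041393/56 ≈ -6.0061e+8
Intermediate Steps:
R(F, G) = 7 + 1/(2*G) (R(F, G) = 7 + (2/G)/4 = 7 + 1/(2*G))
I(D, t) = -7 - 1/(2*t) - D*(D + t) (I(D, t) = ((D + t)*D + (7 + 1/(2*t)))*(-1) = (D*(D + t) + (7 + 1/(2*t)))*(-1) = (7 + 1/(2*t) + D*(D + t))*(-1) = -7 - 1/(2*t) - D*(D + t))
(I(163, 112) - 44491)*((-1521 - 1*24474) + 32719) = ((-7 - 1*163² - ½/112 - 1*163*112) - 44491)*((-1521 - 1*24474) + 32719) = ((-7 - 1*26569 - ½*1/112 - 18256) - 44491)*((-1521 - 24474) + 32719) = ((-7 - 26569 - 1/224 - 18256) - 44491)*(-25995 + 32719) = (-10042369/224 - 44491)*6724 = -20008353/224*6724 = -33634041393/56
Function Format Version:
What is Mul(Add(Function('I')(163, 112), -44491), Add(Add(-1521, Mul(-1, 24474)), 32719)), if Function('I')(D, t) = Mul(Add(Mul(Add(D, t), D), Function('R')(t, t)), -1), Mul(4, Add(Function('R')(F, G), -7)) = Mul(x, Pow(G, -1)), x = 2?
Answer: Rational(-33634041393, 56) ≈ -6.0061e+8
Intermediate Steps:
Function('R')(F, G) = Add(7, Mul(Rational(1, 2), Pow(G, -1))) (Function('R')(F, G) = Add(7, Mul(Rational(1, 4), Mul(2, Pow(G, -1)))) = Add(7, Mul(Rational(1, 2), Pow(G, -1))))
Function('I')(D, t) = Add(-7, Mul(Rational(-1, 2), Pow(t, -1)), Mul(-1, D, Add(D, t))) (Function('I')(D, t) = Mul(Add(Mul(Add(D, t), D), Add(7, Mul(Rational(1, 2), Pow(t, -1)))), -1) = Mul(Add(Mul(D, Add(D, t)), Add(7, Mul(Rational(1, 2), Pow(t, -1)))), -1) = Mul(Add(7, Mul(Rational(1, 2), Pow(t, -1)), Mul(D, Add(D, t))), -1) = Add(-7, Mul(Rational(-1, 2), Pow(t, -1)), Mul(-1, D, Add(D, t))))
Mul(Add(Function('I')(163, 112), -44491), Add(Add(-1521, Mul(-1, 24474)), 32719)) = Mul(Add(Add(-7, Mul(-1, Pow(163, 2)), Mul(Rational(-1, 2), Pow(112, -1)), Mul(-1, 163, 112)), -44491), Add(Add(-1521, Mul(-1, 24474)), 32719)) = Mul(Add(Add(-7, Mul(-1, 26569), Mul(Rational(-1, 2), Rational(1, 112)), -18256), -44491), Add(Add(-1521, -24474), 32719)) = Mul(Add(Add(-7, -26569, Rational(-1, 224), -18256), -44491), Add(-25995, 32719)) = Mul(Add(Rational(-10042369, 224), -44491), 6724) = Mul(Rational(-20008353, 224), 6724) = Rational(-33634041393, 56)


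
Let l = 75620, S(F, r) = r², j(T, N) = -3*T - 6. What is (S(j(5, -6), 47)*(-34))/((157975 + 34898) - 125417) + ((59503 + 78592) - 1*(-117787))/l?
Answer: 85156327/37507520 ≈ 2.2704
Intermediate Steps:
j(T, N) = -6 - 3*T
(S(j(5, -6), 47)*(-34))/((157975 + 34898) - 125417) + ((59503 + 78592) - 1*(-117787))/l = (47²*(-34))/((157975 + 34898) - 125417) + ((59503 + 78592) - 1*(-117787))/75620 = (2209*(-34))/(192873 - 125417) + (138095 + 117787)*(1/75620) = -75106/67456 + 255882*(1/75620) = -75106*1/67456 + 127941/37810 = -2209/1984 + 127941/37810 = 85156327/37507520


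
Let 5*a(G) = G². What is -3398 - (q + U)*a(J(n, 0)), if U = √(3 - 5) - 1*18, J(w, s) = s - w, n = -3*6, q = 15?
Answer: -16018/5 - 324*I*√2/5 ≈ -3203.6 - 91.641*I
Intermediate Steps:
n = -18
U = -18 + I*√2 (U = √(-2) - 18 = I*√2 - 18 = -18 + I*√2 ≈ -18.0 + 1.4142*I)
a(G) = G²/5
-3398 - (q + U)*a(J(n, 0)) = -3398 - (15 + (-18 + I*√2))*(0 - 1*(-18))²/5 = -3398 - (-3 + I*√2)*(0 + 18)²/5 = -3398 - (-3 + I*√2)*(⅕)*18² = -3398 - (-3 + I*√2)*(⅕)*324 = -3398 - (-3 + I*√2)*324/5 = -3398 - (-972/5 + 324*I*√2/5) = -3398 + (972/5 - 324*I*√2/5) = -16018/5 - 324*I*√2/5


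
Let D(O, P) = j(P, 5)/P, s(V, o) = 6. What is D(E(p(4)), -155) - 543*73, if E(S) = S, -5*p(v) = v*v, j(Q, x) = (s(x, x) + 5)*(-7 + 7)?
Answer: -39639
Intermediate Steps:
j(Q, x) = 0 (j(Q, x) = (6 + 5)*(-7 + 7) = 11*0 = 0)
p(v) = -v²/5 (p(v) = -v*v/5 = -v²/5)
D(O, P) = 0 (D(O, P) = 0/P = 0)
D(E(p(4)), -155) - 543*73 = 0 - 543*73 = 0 - 1*39639 = 0 - 39639 = -39639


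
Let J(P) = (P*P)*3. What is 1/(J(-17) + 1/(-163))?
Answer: 163/141320 ≈ 0.0011534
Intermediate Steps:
J(P) = 3*P² (J(P) = P²*3 = 3*P²)
1/(J(-17) + 1/(-163)) = 1/(3*(-17)² + 1/(-163)) = 1/(3*289 - 1/163) = 1/(867 - 1/163) = 1/(141320/163) = 163/141320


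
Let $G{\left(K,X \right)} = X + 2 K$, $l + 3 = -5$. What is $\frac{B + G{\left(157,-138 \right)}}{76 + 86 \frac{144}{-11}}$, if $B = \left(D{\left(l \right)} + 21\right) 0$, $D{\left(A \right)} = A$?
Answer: $- \frac{484}{2887} \approx -0.16765$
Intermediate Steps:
$l = -8$ ($l = -3 - 5 = -8$)
$B = 0$ ($B = \left(-8 + 21\right) 0 = 13 \cdot 0 = 0$)
$\frac{B + G{\left(157,-138 \right)}}{76 + 86 \frac{144}{-11}} = \frac{0 + \left(-138 + 2 \cdot 157\right)}{76 + 86 \frac{144}{-11}} = \frac{0 + \left(-138 + 314\right)}{76 + 86 \cdot 144 \left(- \frac{1}{11}\right)} = \frac{0 + 176}{76 + 86 \left(- \frac{144}{11}\right)} = \frac{176}{76 - \frac{12384}{11}} = \frac{176}{- \frac{11548}{11}} = 176 \left(- \frac{11}{11548}\right) = - \frac{484}{2887}$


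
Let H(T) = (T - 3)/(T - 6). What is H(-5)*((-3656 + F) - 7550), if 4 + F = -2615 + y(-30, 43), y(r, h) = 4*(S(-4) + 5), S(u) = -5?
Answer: -110600/11 ≈ -10055.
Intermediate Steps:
H(T) = (-3 + T)/(-6 + T)
y(r, h) = 0 (y(r, h) = 4*(-5 + 5) = 4*0 = 0)
F = -2619 (F = -4 + (-2615 + 0) = -4 - 2615 = -2619)
H(-5)*((-3656 + F) - 7550) = ((-3 - 5)/(-6 - 5))*((-3656 - 2619) - 7550) = (-8/(-11))*(-6275 - 7550) = -1/11*(-8)*(-13825) = (8/11)*(-13825) = -110600/11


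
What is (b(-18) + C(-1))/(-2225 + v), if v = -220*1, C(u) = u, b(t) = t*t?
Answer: -323/2445 ≈ -0.13211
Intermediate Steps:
b(t) = t²
v = -220
(b(-18) + C(-1))/(-2225 + v) = ((-18)² - 1)/(-2225 - 220) = (324 - 1)/(-2445) = 323*(-1/2445) = -323/2445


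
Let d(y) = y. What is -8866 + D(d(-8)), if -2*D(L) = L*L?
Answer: -8898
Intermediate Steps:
D(L) = -L²/2 (D(L) = -L*L/2 = -L²/2)
-8866 + D(d(-8)) = -8866 - ½*(-8)² = -8866 - ½*64 = -8866 - 32 = -8898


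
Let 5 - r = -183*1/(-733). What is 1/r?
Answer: 733/3482 ≈ 0.21051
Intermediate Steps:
r = 3482/733 (r = 5 - (-183*1)/(-733) = 5 - (-183)*(-1)/733 = 5 - 1*183/733 = 5 - 183/733 = 3482/733 ≈ 4.7503)
1/r = 1/(3482/733) = 733/3482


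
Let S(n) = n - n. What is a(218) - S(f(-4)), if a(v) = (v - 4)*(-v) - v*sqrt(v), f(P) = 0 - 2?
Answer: -46652 - 218*sqrt(218) ≈ -49871.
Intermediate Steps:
f(P) = -2
S(n) = 0
a(v) = -v**(3/2) - v*(-4 + v) (a(v) = (-4 + v)*(-v) - v**(3/2) = -v*(-4 + v) - v**(3/2) = -v**(3/2) - v*(-4 + v))
a(218) - S(f(-4)) = (-1*218**2 - 218**(3/2) + 4*218) - 1*0 = (-1*47524 - 218*sqrt(218) + 872) + 0 = (-47524 - 218*sqrt(218) + 872) + 0 = (-46652 - 218*sqrt(218)) + 0 = -46652 - 218*sqrt(218)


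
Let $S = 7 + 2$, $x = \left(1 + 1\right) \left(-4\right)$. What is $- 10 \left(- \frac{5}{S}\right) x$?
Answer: $- \frac{400}{9} \approx -44.444$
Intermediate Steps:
$x = -8$ ($x = 2 \left(-4\right) = -8$)
$S = 9$
$- 10 \left(- \frac{5}{S}\right) x = - 10 \left(- \frac{5}{9}\right) \left(-8\right) = - 10 \left(\left(-5\right) \frac{1}{9}\right) \left(-8\right) = \left(-10\right) \left(- \frac{5}{9}\right) \left(-8\right) = \frac{50}{9} \left(-8\right) = - \frac{400}{9}$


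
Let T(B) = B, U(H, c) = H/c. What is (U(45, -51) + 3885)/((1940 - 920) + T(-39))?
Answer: 22010/5559 ≈ 3.9593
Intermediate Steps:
(U(45, -51) + 3885)/((1940 - 920) + T(-39)) = (45/(-51) + 3885)/((1940 - 920) - 39) = (45*(-1/51) + 3885)/(1020 - 39) = (-15/17 + 3885)/981 = (66030/17)*(1/981) = 22010/5559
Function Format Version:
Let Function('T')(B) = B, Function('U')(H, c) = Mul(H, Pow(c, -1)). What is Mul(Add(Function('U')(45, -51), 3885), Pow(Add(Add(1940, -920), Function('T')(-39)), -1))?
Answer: Rational(22010, 5559) ≈ 3.9593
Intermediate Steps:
Mul(Add(Function('U')(45, -51), 3885), Pow(Add(Add(1940, -920), Function('T')(-39)), -1)) = Mul(Add(Mul(45, Pow(-51, -1)), 3885), Pow(Add(Add(1940, -920), -39), -1)) = Mul(Add(Mul(45, Rational(-1, 51)), 3885), Pow(Add(1020, -39), -1)) = Mul(Add(Rational(-15, 17), 3885), Pow(981, -1)) = Mul(Rational(66030, 17), Rational(1, 981)) = Rational(22010, 5559)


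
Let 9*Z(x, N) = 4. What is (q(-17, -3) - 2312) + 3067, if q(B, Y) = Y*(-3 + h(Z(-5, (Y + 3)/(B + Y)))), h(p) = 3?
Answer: 755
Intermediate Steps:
Z(x, N) = 4/9 (Z(x, N) = (1/9)*4 = 4/9)
q(B, Y) = 0 (q(B, Y) = Y*(-3 + 3) = Y*0 = 0)
(q(-17, -3) - 2312) + 3067 = (0 - 2312) + 3067 = -2312 + 3067 = 755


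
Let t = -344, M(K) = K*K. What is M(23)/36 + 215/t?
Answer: 1013/72 ≈ 14.069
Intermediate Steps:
M(K) = K²
M(23)/36 + 215/t = 23²/36 + 215/(-344) = 529*(1/36) + 215*(-1/344) = 529/36 - 5/8 = 1013/72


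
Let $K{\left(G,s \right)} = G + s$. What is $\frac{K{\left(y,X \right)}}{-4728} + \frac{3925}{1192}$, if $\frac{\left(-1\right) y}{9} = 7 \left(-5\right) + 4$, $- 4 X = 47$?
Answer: $\frac{9119419}{2817888} \approx 3.2363$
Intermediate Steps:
$X = - \frac{47}{4}$ ($X = \left(- \frac{1}{4}\right) 47 = - \frac{47}{4} \approx -11.75$)
$y = 279$ ($y = - 9 \left(7 \left(-5\right) + 4\right) = - 9 \left(-35 + 4\right) = \left(-9\right) \left(-31\right) = 279$)
$\frac{K{\left(y,X \right)}}{-4728} + \frac{3925}{1192} = \frac{279 - \frac{47}{4}}{-4728} + \frac{3925}{1192} = \frac{1069}{4} \left(- \frac{1}{4728}\right) + 3925 \cdot \frac{1}{1192} = - \frac{1069}{18912} + \frac{3925}{1192} = \frac{9119419}{2817888}$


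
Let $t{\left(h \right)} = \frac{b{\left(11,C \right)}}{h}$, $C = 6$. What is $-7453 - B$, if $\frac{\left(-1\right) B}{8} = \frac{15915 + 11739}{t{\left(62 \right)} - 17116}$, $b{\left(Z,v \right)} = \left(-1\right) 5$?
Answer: $- \frac{7922817625}{1061197} \approx -7465.9$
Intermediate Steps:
$b{\left(Z,v \right)} = -5$
$t{\left(h \right)} = - \frac{5}{h}$
$B = \frac{13716384}{1061197}$ ($B = - 8 \frac{15915 + 11739}{- \frac{5}{62} - 17116} = - 8 \frac{27654}{\left(-5\right) \frac{1}{62} - 17116} = - 8 \frac{27654}{- \frac{5}{62} - 17116} = - 8 \frac{27654}{- \frac{1061197}{62}} = - 8 \cdot 27654 \left(- \frac{62}{1061197}\right) = \left(-8\right) \left(- \frac{1714548}{1061197}\right) = \frac{13716384}{1061197} \approx 12.925$)
$-7453 - B = -7453 - \frac{13716384}{1061197} = - \frac{7922817625}{1061197}$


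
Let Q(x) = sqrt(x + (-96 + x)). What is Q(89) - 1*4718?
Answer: -4718 + sqrt(82) ≈ -4708.9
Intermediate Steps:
Q(x) = sqrt(-96 + 2*x)
Q(89) - 1*4718 = sqrt(-96 + 2*89) - 1*4718 = sqrt(-96 + 178) - 4718 = sqrt(82) - 4718 = -4718 + sqrt(82)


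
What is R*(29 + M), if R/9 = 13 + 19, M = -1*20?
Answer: 2592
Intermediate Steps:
M = -20
R = 288 (R = 9*(13 + 19) = 9*32 = 288)
R*(29 + M) = 288*(29 - 20) = 288*9 = 2592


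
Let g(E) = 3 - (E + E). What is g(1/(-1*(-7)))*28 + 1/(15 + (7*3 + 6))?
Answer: 3193/42 ≈ 76.024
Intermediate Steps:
g(E) = 3 - 2*E
g(1/(-1*(-7)))*28 + 1/(15 + (7*3 + 6)) = (3 - 2/((-1*(-7))))*28 + 1/(15 + (7*3 + 6)) = (3 - 2/7)*28 + 1/(15 + (21 + 6)) = (3 - 2*⅐)*28 + 1/(15 + 27) = (3 - 2/7)*28 + 1/42 = (19/7)*28 + 1/42 = 76 + 1/42 = 3193/42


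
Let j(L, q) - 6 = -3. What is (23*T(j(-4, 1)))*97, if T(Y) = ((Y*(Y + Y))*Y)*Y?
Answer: 361422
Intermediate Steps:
j(L, q) = 3 (j(L, q) = 6 - 3 = 3)
T(Y) = 2*Y**4 (T(Y) = ((Y*(2*Y))*Y)*Y = ((2*Y**2)*Y)*Y = (2*Y**3)*Y = 2*Y**4)
(23*T(j(-4, 1)))*97 = (23*(2*3**4))*97 = (23*(2*81))*97 = (23*162)*97 = 3726*97 = 361422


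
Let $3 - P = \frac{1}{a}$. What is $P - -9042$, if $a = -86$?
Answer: $\frac{777871}{86} \approx 9045.0$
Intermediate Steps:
$P = \frac{259}{86}$ ($P = 3 - \frac{1}{-86} = 3 - - \frac{1}{86} = 3 + \frac{1}{86} = \frac{259}{86} \approx 3.0116$)
$P - -9042 = \frac{259}{86} - -9042 = \frac{259}{86} + 9042 = \frac{777871}{86}$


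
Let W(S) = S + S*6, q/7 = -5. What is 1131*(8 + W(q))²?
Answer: 63527139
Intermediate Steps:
q = -35 (q = 7*(-5) = -35)
W(S) = 7*S (W(S) = S + 6*S = 7*S)
1131*(8 + W(q))² = 1131*(8 + 7*(-35))² = 1131*(8 - 245)² = 1131*(-237)² = 1131*56169 = 63527139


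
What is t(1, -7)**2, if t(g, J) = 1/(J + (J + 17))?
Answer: 1/9 ≈ 0.11111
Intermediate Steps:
t(g, J) = 1/(17 + 2*J) (t(g, J) = 1/(J + (17 + J)) = 1/(17 + 2*J))
t(1, -7)**2 = (1/(17 + 2*(-7)))**2 = (1/(17 - 14))**2 = (1/3)**2 = 1/9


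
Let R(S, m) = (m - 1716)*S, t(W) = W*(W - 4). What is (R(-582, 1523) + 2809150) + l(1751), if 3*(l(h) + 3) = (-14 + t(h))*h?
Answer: 1788347884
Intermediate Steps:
t(W) = W*(-4 + W)
R(S, m) = S*(-1716 + m) (R(S, m) = (-1716 + m)*S = S*(-1716 + m))
l(h) = -3 + h*(-14 + h*(-4 + h))/3 (l(h) = -3 + ((-14 + h*(-4 + h))*h)/3 = -3 + (h*(-14 + h*(-4 + h)))/3 = -3 + h*(-14 + h*(-4 + h))/3)
(R(-582, 1523) + 2809150) + l(1751) = (-582*(-1716 + 1523) + 2809150) + (-3 - 14/3*1751 + (1/3)*1751**2*(-4 + 1751)) = (-582*(-193) + 2809150) + (-3 - 24514/3 + (1/3)*3066001*1747) = (112326 + 2809150) + (-3 - 24514/3 + 5356303747/3) = 2921476 + 1785426408 = 1788347884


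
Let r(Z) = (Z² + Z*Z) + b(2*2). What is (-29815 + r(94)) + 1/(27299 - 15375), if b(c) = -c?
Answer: -144840827/11924 ≈ -12147.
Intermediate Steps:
r(Z) = -4 + 2*Z² (r(Z) = (Z² + Z*Z) - 2*2 = (Z² + Z²) - 1*4 = 2*Z² - 4 = -4 + 2*Z²)
(-29815 + r(94)) + 1/(27299 - 15375) = (-29815 + (-4 + 2*94²)) + 1/(27299 - 15375) = (-29815 + (-4 + 2*8836)) + 1/11924 = (-29815 + (-4 + 17672)) + 1/11924 = (-29815 + 17668) + 1/11924 = -12147 + 1/11924 = -144840827/11924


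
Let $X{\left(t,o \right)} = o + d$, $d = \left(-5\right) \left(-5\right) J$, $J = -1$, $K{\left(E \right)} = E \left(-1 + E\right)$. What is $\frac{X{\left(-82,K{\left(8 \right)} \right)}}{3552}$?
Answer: $\frac{31}{3552} \approx 0.0087275$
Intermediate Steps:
$d = -25$ ($d = \left(-5\right) \left(-5\right) \left(-1\right) = 25 \left(-1\right) = -25$)
$X{\left(t,o \right)} = -25 + o$ ($X{\left(t,o \right)} = o - 25 = -25 + o$)
$\frac{X{\left(-82,K{\left(8 \right)} \right)}}{3552} = \frac{-25 + 8 \left(-1 + 8\right)}{3552} = \left(-25 + 8 \cdot 7\right) \frac{1}{3552} = \left(-25 + 56\right) \frac{1}{3552} = 31 \cdot \frac{1}{3552} = \frac{31}{3552}$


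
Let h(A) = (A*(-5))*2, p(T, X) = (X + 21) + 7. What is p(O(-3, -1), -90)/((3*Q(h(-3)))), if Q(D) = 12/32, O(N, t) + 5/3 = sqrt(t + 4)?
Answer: -496/9 ≈ -55.111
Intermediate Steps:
O(N, t) = -5/3 + sqrt(4 + t) (O(N, t) = -5/3 + sqrt(t + 4) = -5/3 + sqrt(4 + t))
p(T, X) = 28 + X (p(T, X) = (21 + X) + 7 = 28 + X)
h(A) = -10*A (h(A) = -5*A*2 = -10*A)
Q(D) = 3/8 (Q(D) = 12*(1/32) = 3/8)
p(O(-3, -1), -90)/((3*Q(h(-3)))) = (28 - 90)/((3*(3/8))) = -62/9/8 = -62*8/9 = -496/9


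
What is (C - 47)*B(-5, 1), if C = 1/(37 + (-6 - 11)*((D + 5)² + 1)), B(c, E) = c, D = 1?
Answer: 139125/592 ≈ 235.01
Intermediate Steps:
C = -1/592 (C = 1/(37 + (-6 - 11)*((1 + 5)² + 1)) = 1/(37 - 17*(6² + 1)) = 1/(37 - 17*(36 + 1)) = 1/(37 - 17*37) = 1/(37 - 629) = 1/(-592) = -1/592 ≈ -0.0016892)
(C - 47)*B(-5, 1) = (-1/592 - 47)*(-5) = -27825/592*(-5) = 139125/592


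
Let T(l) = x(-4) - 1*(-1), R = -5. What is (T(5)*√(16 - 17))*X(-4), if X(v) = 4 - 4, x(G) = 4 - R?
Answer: 0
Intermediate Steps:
x(G) = 9 (x(G) = 4 - 1*(-5) = 4 + 5 = 9)
X(v) = 0
T(l) = 10 (T(l) = 9 - 1*(-1) = 9 + 1 = 10)
(T(5)*√(16 - 17))*X(-4) = (10*√(16 - 17))*0 = (10*√(-1))*0 = (10*I)*0 = 0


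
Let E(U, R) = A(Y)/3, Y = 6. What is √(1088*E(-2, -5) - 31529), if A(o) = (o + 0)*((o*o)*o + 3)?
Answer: √445015 ≈ 667.09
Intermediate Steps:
A(o) = o*(3 + o³) (A(o) = o*(o²*o + 3) = o*(o³ + 3) = o*(3 + o³))
E(U, R) = 438 (E(U, R) = (6*(3 + 6³))/3 = (6*(3 + 216))*(⅓) = (6*219)*(⅓) = 1314*(⅓) = 438)
√(1088*E(-2, -5) - 31529) = √(1088*438 - 31529) = √(476544 - 31529) = √445015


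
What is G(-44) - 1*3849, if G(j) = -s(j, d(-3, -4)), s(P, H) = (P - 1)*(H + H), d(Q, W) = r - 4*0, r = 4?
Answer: -3489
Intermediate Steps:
d(Q, W) = 4 (d(Q, W) = 4 - 4*0 = 4 + 0 = 4)
s(P, H) = 2*H*(-1 + P) (s(P, H) = (-1 + P)*(2*H) = 2*H*(-1 + P))
G(j) = 8 - 8*j (G(j) = -2*4*(-1 + j) = -(-8 + 8*j) = 8 - 8*j)
G(-44) - 1*3849 = (8 - 8*(-44)) - 1*3849 = (8 + 352) - 3849 = 360 - 3849 = -3489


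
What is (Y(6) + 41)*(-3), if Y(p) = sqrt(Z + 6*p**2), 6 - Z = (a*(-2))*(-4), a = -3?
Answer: -123 - 3*sqrt(246) ≈ -170.05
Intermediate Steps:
Z = 30 (Z = 6 - (-3*(-2))*(-4) = 6 - 6*(-4) = 6 - 1*(-24) = 6 + 24 = 30)
Y(p) = sqrt(30 + 6*p**2)
(Y(6) + 41)*(-3) = (sqrt(30 + 6*6**2) + 41)*(-3) = (sqrt(30 + 6*36) + 41)*(-3) = (sqrt(30 + 216) + 41)*(-3) = (sqrt(246) + 41)*(-3) = (41 + sqrt(246))*(-3) = -123 - 3*sqrt(246)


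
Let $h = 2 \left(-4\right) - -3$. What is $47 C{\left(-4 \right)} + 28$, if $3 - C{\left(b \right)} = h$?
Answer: $404$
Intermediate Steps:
$h = -5$ ($h = -8 + 3 = -5$)
$C{\left(b \right)} = 8$ ($C{\left(b \right)} = 3 - -5 = 3 + 5 = 8$)
$47 C{\left(-4 \right)} + 28 = 47 \cdot 8 + 28 = 376 + 28 = 404$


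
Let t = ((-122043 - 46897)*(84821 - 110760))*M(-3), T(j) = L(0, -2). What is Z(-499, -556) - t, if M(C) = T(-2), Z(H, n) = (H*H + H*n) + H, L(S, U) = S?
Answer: 525946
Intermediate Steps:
T(j) = 0
Z(H, n) = H + H**2 + H*n (Z(H, n) = (H**2 + H*n) + H = H + H**2 + H*n)
M(C) = 0
t = 0 (t = ((-122043 - 46897)*(84821 - 110760))*0 = -168940*(-25939)*0 = 4382134660*0 = 0)
Z(-499, -556) - t = -499*(1 - 499 - 556) - 1*0 = -499*(-1054) + 0 = 525946 + 0 = 525946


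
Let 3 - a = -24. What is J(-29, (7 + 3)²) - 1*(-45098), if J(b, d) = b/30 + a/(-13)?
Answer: 17587033/390 ≈ 45095.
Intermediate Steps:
a = 27 (a = 3 - 1*(-24) = 3 + 24 = 27)
J(b, d) = -27/13 + b/30 (J(b, d) = b/30 + 27/(-13) = b*(1/30) + 27*(-1/13) = b/30 - 27/13 = -27/13 + b/30)
J(-29, (7 + 3)²) - 1*(-45098) = (-27/13 + (1/30)*(-29)) - 1*(-45098) = (-27/13 - 29/30) + 45098 = -1187/390 + 45098 = 17587033/390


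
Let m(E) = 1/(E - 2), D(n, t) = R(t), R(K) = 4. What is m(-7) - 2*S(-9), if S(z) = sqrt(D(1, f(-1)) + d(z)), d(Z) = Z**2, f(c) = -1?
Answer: -1/9 - 2*sqrt(85) ≈ -18.550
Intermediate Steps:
D(n, t) = 4
m(E) = 1/(-2 + E)
S(z) = sqrt(4 + z**2)
m(-7) - 2*S(-9) = 1/(-2 - 7) - 2*sqrt(4 + (-9)**2) = 1/(-9) - 2*sqrt(4 + 81) = -1/9 - 2*sqrt(85)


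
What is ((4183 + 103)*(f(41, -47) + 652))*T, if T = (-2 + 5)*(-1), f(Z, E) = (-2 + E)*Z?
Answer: 17448306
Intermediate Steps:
f(Z, E) = Z*(-2 + E)
T = -3 (T = 3*(-1) = -3)
((4183 + 103)*(f(41, -47) + 652))*T = ((4183 + 103)*(41*(-2 - 47) + 652))*(-3) = (4286*(41*(-49) + 652))*(-3) = (4286*(-2009 + 652))*(-3) = (4286*(-1357))*(-3) = -5816102*(-3) = 17448306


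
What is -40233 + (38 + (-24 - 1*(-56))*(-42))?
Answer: -41539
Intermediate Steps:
-40233 + (38 + (-24 - 1*(-56))*(-42)) = -40233 + (38 + (-24 + 56)*(-42)) = -40233 + (38 + 32*(-42)) = -40233 + (38 - 1344) = -40233 - 1306 = -41539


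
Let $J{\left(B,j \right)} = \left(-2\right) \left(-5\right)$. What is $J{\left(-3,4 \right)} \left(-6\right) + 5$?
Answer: $-55$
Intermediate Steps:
$J{\left(B,j \right)} = 10$
$J{\left(-3,4 \right)} \left(-6\right) + 5 = 10 \left(-6\right) + 5 = -60 + 5 = -55$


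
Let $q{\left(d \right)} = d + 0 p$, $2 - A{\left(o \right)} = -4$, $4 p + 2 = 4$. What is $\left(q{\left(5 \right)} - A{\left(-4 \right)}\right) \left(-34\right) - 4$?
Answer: $30$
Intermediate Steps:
$p = \frac{1}{2}$ ($p = - \frac{1}{2} + \frac{1}{4} \cdot 4 = - \frac{1}{2} + 1 = \frac{1}{2} \approx 0.5$)
$A{\left(o \right)} = 6$ ($A{\left(o \right)} = 2 - -4 = 2 + 4 = 6$)
$q{\left(d \right)} = d$ ($q{\left(d \right)} = d + 0 \cdot \frac{1}{2} = d + 0 = d$)
$\left(q{\left(5 \right)} - A{\left(-4 \right)}\right) \left(-34\right) - 4 = \left(5 - 6\right) \left(-34\right) - 4 = \left(-1\right) \left(-34\right) - 4 = 34 - 4 = 30$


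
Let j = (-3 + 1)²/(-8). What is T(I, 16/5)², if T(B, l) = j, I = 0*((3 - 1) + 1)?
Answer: ¼ ≈ 0.25000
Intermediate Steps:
I = 0 (I = 0*(2 + 1) = 0*3 = 0)
j = -½ (j = (-2)²*(-⅛) = 4*(-⅛) = -½ ≈ -0.50000)
T(B, l) = -½
T(I, 16/5)² = (-½)² = ¼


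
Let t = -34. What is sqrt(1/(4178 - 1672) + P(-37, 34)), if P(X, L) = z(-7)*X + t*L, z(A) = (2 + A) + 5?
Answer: I*sqrt(7259719110)/2506 ≈ 34.0*I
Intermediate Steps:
z(A) = 7 + A
P(X, L) = -34*L (P(X, L) = (7 - 7)*X - 34*L = 0*X - 34*L = 0 - 34*L = -34*L)
sqrt(1/(4178 - 1672) + P(-37, 34)) = sqrt(1/(4178 - 1672) - 34*34) = sqrt(1/2506 - 1156) = sqrt(-2896935/2506) = I*sqrt(7259719110)/2506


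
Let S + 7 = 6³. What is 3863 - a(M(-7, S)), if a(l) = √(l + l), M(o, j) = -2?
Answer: 3863 - 2*I ≈ 3863.0 - 2.0*I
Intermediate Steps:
S = 209 (S = -7 + 6³ = -7 + 216 = 209)
a(l) = √2*√l (a(l) = √(2*l) = √2*√l)
3863 - a(M(-7, S)) = 3863 - √2*√(-2) = 3863 - √2*I*√2 = 3863 - 2*I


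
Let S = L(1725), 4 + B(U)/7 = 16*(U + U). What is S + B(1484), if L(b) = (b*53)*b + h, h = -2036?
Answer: 158038477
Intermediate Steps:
B(U) = -28 + 224*U (B(U) = -28 + 7*(16*(U + U)) = -28 + 7*(16*(2*U)) = -28 + 7*(32*U) = -28 + 224*U)
L(b) = -2036 + 53*b² (L(b) = (b*53)*b - 2036 = (53*b)*b - 2036 = 53*b² - 2036 = -2036 + 53*b²)
S = 157706089 (S = -2036 + 53*1725² = -2036 + 53*2975625 = -2036 + 157708125 = 157706089)
S + B(1484) = 157706089 + (-28 + 224*1484) = 157706089 + (-28 + 332416) = 157706089 + 332388 = 158038477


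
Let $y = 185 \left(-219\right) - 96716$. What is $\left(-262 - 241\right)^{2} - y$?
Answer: $390240$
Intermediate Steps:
$y = -137231$ ($y = -40515 - 96716 = -137231$)
$\left(-262 - 241\right)^{2} - y = \left(-262 - 241\right)^{2} - -137231 = \left(-503\right)^{2} + 137231 = 253009 + 137231 = 390240$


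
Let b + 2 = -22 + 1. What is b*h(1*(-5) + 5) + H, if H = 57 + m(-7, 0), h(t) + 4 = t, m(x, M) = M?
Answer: 149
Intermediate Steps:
h(t) = -4 + t
H = 57 (H = 57 + 0 = 57)
b = -23 (b = -2 + (-22 + 1) = -2 - 21 = -23)
b*h(1*(-5) + 5) + H = -23*(-4 + (1*(-5) + 5)) + 57 = -23*(-4 + (-5 + 5)) + 57 = -23*(-4 + 0) + 57 = -23*(-4) + 57 = 92 + 57 = 149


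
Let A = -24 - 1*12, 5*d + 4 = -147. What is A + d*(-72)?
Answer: 10692/5 ≈ 2138.4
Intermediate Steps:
d = -151/5 (d = -⅘ + (⅕)*(-147) = -⅘ - 147/5 = -151/5 ≈ -30.200)
A = -36 (A = -24 - 12 = -36)
A + d*(-72) = -36 - 151/5*(-72) = -36 + 10872/5 = 10692/5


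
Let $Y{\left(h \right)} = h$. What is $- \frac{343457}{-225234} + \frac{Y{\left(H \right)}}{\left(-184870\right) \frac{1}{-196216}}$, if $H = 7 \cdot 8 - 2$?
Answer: $\frac{1224999340483}{20819504790} \approx 58.839$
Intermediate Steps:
$H = 54$ ($H = 56 - 2 = 54$)
$- \frac{343457}{-225234} + \frac{Y{\left(H \right)}}{\left(-184870\right) \frac{1}{-196216}} = - \frac{343457}{-225234} + \frac{54}{\left(-184870\right) \frac{1}{-196216}} = \left(-343457\right) \left(- \frac{1}{225234}\right) + \frac{54}{\left(-184870\right) \left(- \frac{1}{196216}\right)} = \frac{343457}{225234} + \frac{54}{\frac{92435}{98108}} = \frac{343457}{225234} + 54 \cdot \frac{98108}{92435} = \frac{343457}{225234} + \frac{5297832}{92435} = \frac{1224999340483}{20819504790}$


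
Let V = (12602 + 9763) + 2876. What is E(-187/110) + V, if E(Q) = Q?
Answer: 252393/10 ≈ 25239.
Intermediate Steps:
V = 25241 (V = 22365 + 2876 = 25241)
E(-187/110) + V = -187/110 + 25241 = -187*1/110 + 25241 = -17/10 + 25241 = 252393/10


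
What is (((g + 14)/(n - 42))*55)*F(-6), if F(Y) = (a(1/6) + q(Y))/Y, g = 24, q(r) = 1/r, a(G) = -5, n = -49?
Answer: -32395/1638 ≈ -19.777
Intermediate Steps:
q(r) = 1/r
F(Y) = (-5 + 1/Y)/Y
(((g + 14)/(n - 42))*55)*F(-6) = (((24 + 14)/(-49 - 42))*55)*((1 - 5*(-6))/(-6)²) = ((38/(-91))*55)*((1 + 30)/36) = ((38*(-1/91))*55)*((1/36)*31) = -38/91*55*(31/36) = -2090/91*31/36 = -32395/1638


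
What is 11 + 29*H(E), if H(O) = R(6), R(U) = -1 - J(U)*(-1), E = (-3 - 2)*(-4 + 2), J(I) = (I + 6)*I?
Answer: 2070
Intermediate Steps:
J(I) = I*(6 + I) (J(I) = (6 + I)*I = I*(6 + I))
E = 10 (E = -5*(-2) = 10)
R(U) = -1 + U*(6 + U) (R(U) = -1 - U*(6 + U)*(-1) = -1 - (-1)*U*(6 + U) = -1 + U*(6 + U))
H(O) = 71 (H(O) = -1 + 6*(6 + 6) = -1 + 6*12 = -1 + 72 = 71)
11 + 29*H(E) = 11 + 29*71 = 11 + 2059 = 2070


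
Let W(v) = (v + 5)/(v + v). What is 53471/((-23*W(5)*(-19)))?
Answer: 53471/437 ≈ 122.36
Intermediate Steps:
W(v) = (5 + v)/(2*v) (W(v) = (5 + v)/((2*v)) = (5 + v)*(1/(2*v)) = (5 + v)/(2*v))
53471/((-23*W(5)*(-19))) = 53471/((-23*(5 + 5)/(2*5)*(-19))) = 53471/((-23*10/(2*5)*(-19))) = 53471/((-23*1*(-19))) = 53471/((-23*(-19))) = 53471/437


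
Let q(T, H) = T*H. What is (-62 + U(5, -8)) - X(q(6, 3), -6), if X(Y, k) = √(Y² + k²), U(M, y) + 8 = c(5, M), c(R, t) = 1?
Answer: -69 - 6*√10 ≈ -87.974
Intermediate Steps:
U(M, y) = -7 (U(M, y) = -8 + 1 = -7)
q(T, H) = H*T
(-62 + U(5, -8)) - X(q(6, 3), -6) = (-62 - 7) - √((3*6)² + (-6)²) = -69 - √(18² + 36) = -69 - √(324 + 36) = -69 - √360 = -69 - 6*√10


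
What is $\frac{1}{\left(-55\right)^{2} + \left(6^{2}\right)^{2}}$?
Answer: $\frac{1}{4321} \approx 0.00023143$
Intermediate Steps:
$\frac{1}{\left(-55\right)^{2} + \left(6^{2}\right)^{2}} = \frac{1}{3025 + 36^{2}} = \frac{1}{3025 + 1296} = \frac{1}{4321}$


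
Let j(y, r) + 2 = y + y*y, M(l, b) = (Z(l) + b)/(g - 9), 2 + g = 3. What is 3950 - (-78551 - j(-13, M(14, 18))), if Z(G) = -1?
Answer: 82655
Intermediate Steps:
g = 1 (g = -2 + 3 = 1)
M(l, b) = 1/8 - b/8 (M(l, b) = (-1 + b)/(1 - 9) = (-1 + b)/(-8) = (-1 + b)*(-1/8) = 1/8 - b/8)
j(y, r) = -2 + y + y**2 (j(y, r) = -2 + (y + y*y) = -2 + (y + y**2) = -2 + y + y**2)
3950 - (-78551 - j(-13, M(14, 18))) = 3950 - (-78551 - (-2 - 13 + (-13)**2)) = 3950 - (-78551 - (-2 - 13 + 169)) = 3950 - (-78551 - 1*154) = 3950 - (-78551 - 154) = 3950 - 1*(-78705) = 3950 + 78705 = 82655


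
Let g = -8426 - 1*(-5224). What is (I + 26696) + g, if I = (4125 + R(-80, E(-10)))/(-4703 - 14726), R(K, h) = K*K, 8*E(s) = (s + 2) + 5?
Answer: 456454401/19429 ≈ 23493.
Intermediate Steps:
E(s) = 7/8 + s/8 (E(s) = ((s + 2) + 5)/8 = ((2 + s) + 5)/8 = (7 + s)/8 = 7/8 + s/8)
g = -3202 (g = -8426 + 5224 = -3202)
R(K, h) = K²
I = -10525/19429 (I = (4125 + (-80)²)/(-4703 - 14726) = (4125 + 6400)/(-19429) = 10525*(-1/19429) = -10525/19429 ≈ -0.54172)
(I + 26696) + g = (-10525/19429 + 26696) - 3202 = 518666059/19429 - 3202 = 456454401/19429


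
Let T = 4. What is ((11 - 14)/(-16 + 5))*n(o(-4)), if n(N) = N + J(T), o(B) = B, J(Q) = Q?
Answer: 0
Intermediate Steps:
n(N) = 4 + N (n(N) = N + 4 = 4 + N)
((11 - 14)/(-16 + 5))*n(o(-4)) = ((11 - 14)/(-16 + 5))*(4 - 4) = -3/(-11)*0 = -3*(-1/11)*0 = (3/11)*0 = 0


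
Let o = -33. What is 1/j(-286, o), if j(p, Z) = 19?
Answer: 1/19 ≈ 0.052632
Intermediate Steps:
1/j(-286, o) = 1/19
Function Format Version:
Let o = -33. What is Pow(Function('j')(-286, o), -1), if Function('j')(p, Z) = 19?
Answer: Rational(1, 19) ≈ 0.052632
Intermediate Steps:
Pow(Function('j')(-286, o), -1) = Pow(19, -1) = Rational(1, 19)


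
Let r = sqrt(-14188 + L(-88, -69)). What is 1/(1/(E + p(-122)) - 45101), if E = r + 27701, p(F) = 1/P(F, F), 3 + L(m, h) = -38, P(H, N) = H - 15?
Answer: 3*(-137*sqrt(1581) + 1265012*I)/(-171159918499*I + 18536511*sqrt(1581)) ≈ -2.2172e-5 + 5.5511e-17*I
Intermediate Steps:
P(H, N) = -15 + H
L(m, h) = -41 (L(m, h) = -3 - 38 = -41)
r = 3*I*sqrt(1581) (r = sqrt(-14188 - 41) = sqrt(-14229) = 3*I*sqrt(1581) ≈ 119.29*I)
p(F) = 1/(-15 + F)
E = 27701 + 3*I*sqrt(1581) (E = 3*I*sqrt(1581) + 27701 = 27701 + 3*I*sqrt(1581) ≈ 27701.0 + 119.29*I)
1/(1/(E + p(-122)) - 45101) = 1/(1/((27701 + 3*I*sqrt(1581)) + 1/(-15 - 122)) - 45101) = 1/(1/((27701 + 3*I*sqrt(1581)) + 1/(-137)) - 45101) = 1/(1/((27701 + 3*I*sqrt(1581)) - 1/137) - 45101) = 1/(1/(3795036/137 + 3*I*sqrt(1581)) - 45101) = 1/(-45101 + 1/(3795036/137 + 3*I*sqrt(1581)))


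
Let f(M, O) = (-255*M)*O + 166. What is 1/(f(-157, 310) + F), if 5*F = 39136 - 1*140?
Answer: 5/62094076 ≈ 8.0523e-8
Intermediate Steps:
F = 38996/5 (F = (39136 - 1*140)/5 = (39136 - 140)/5 = (⅕)*38996 = 38996/5 ≈ 7799.2)
f(M, O) = 166 - 255*M*O (f(M, O) = -255*M*O + 166 = 166 - 255*M*O)
1/(f(-157, 310) + F) = 1/((166 - 255*(-157)*310) + 38996/5) = 1/((166 + 12410850) + 38996/5) = 1/(12411016 + 38996/5) = 1/(62094076/5) = 5/62094076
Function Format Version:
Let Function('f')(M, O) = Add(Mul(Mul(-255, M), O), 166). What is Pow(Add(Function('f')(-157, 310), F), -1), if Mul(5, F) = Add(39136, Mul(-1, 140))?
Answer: Rational(5, 62094076) ≈ 8.0523e-8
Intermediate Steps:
F = Rational(38996, 5) (F = Mul(Rational(1, 5), Add(39136, Mul(-1, 140))) = Mul(Rational(1, 5), Add(39136, -140)) = Mul(Rational(1, 5), 38996) = Rational(38996, 5) ≈ 7799.2)
Function('f')(M, O) = Add(166, Mul(-255, M, O)) (Function('f')(M, O) = Add(Mul(-255, M, O), 166) = Add(166, Mul(-255, M, O)))
Pow(Add(Function('f')(-157, 310), F), -1) = Pow(Add(Add(166, Mul(-255, -157, 310)), Rational(38996, 5)), -1) = Pow(Add(Add(166, 12410850), Rational(38996, 5)), -1) = Pow(Add(12411016, Rational(38996, 5)), -1) = Pow(Rational(62094076, 5), -1) = Rational(5, 62094076)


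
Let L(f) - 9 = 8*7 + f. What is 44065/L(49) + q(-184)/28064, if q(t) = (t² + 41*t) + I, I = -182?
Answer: 309904745/799824 ≈ 387.47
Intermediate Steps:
L(f) = 65 + f (L(f) = 9 + (8*7 + f) = 9 + (56 + f) = 65 + f)
q(t) = -182 + t² + 41*t (q(t) = (t² + 41*t) - 182 = -182 + t² + 41*t)
44065/L(49) + q(-184)/28064 = 44065/(65 + 49) + (-182 + (-184)² + 41*(-184))/28064 = 44065/114 + (-182 + 33856 - 7544)*(1/28064) = 44065*(1/114) + 26130*(1/28064) = 44065/114 + 13065/14032 = 309904745/799824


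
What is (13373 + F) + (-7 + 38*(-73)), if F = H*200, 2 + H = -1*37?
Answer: 2792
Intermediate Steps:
H = -39 (H = -2 - 1*37 = -2 - 37 = -39)
F = -7800 (F = -39*200 = -7800)
(13373 + F) + (-7 + 38*(-73)) = (13373 - 7800) + (-7 + 38*(-73)) = 5573 + (-7 - 2774) = 5573 - 2781 = 2792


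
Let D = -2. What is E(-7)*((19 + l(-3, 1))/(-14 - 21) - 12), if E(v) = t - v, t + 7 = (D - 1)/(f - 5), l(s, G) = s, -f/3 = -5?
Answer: 654/175 ≈ 3.7371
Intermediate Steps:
f = 15 (f = -3*(-5) = 15)
t = -73/10 (t = -7 + (-2 - 1)/(15 - 5) = -7 - 3/10 = -73/10 ≈ -7.3000)
E(v) = -73/10 - v
E(-7)*((19 + l(-3, 1))/(-14 - 21) - 12) = (-73/10 - 1*(-7))*((19 - 3)/(-14 - 21) - 12) = (-73/10 + 7)*(16/(-35) - 12) = -3*(16*(-1/35) - 12)/10 = -3*(-16/35 - 12)/10 = -3/10*(-436/35) = 654/175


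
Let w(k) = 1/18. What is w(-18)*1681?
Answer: 1681/18 ≈ 93.389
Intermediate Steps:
w(k) = 1/18
w(-18)*1681 = (1/18)*1681 = 1681/18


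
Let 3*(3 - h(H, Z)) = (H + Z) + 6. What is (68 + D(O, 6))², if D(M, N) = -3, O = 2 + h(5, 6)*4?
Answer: 4225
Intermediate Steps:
h(H, Z) = 1 - H/3 - Z/3 (h(H, Z) = 3 - ((H + Z) + 6)/3 = 3 - (6 + H + Z)/3 = 3 + (-2 - H/3 - Z/3) = 1 - H/3 - Z/3)
O = -26/3 (O = 2 + (1 - ⅓*5 - ⅓*6)*4 = 2 + (1 - 5/3 - 2)*4 = 2 - 8/3*4 = 2 - 32/3 = -26/3 ≈ -8.6667)
(68 + D(O, 6))² = (68 - 3)² = 65² = 4225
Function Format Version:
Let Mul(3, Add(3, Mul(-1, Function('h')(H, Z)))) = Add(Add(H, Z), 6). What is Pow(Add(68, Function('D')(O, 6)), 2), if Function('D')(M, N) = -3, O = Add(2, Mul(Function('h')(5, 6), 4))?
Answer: 4225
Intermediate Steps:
Function('h')(H, Z) = Add(1, Mul(Rational(-1, 3), H), Mul(Rational(-1, 3), Z)) (Function('h')(H, Z) = Add(3, Mul(Rational(-1, 3), Add(Add(H, Z), 6))) = Add(3, Mul(Rational(-1, 3), Add(6, H, Z))) = Add(3, Add(-2, Mul(Rational(-1, 3), H), Mul(Rational(-1, 3), Z))) = Add(1, Mul(Rational(-1, 3), H), Mul(Rational(-1, 3), Z)))
O = Rational(-26, 3) (O = Add(2, Mul(Add(1, Mul(Rational(-1, 3), 5), Mul(Rational(-1, 3), 6)), 4)) = Add(2, Mul(Add(1, Rational(-5, 3), -2), 4)) = Add(2, Mul(Rational(-8, 3), 4)) = Add(2, Rational(-32, 3)) = Rational(-26, 3) ≈ -8.6667)
Pow(Add(68, Function('D')(O, 6)), 2) = Pow(Add(68, -3), 2) = Pow(65, 2) = 4225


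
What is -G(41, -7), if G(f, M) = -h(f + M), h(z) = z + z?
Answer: 68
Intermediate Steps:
h(z) = 2*z
G(f, M) = -2*M - 2*f (G(f, M) = -2*(f + M) = -2*(M + f) = -(2*M + 2*f) = -2*M - 2*f)
-G(41, -7) = -(-2*(-7) - 2*41) = -(14 - 82) = -1*(-68) = 68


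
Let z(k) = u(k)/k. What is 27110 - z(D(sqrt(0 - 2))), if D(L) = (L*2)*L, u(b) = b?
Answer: 27109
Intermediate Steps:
D(L) = 2*L**2 (D(L) = (2*L)*L = 2*L**2)
z(k) = 1 (z(k) = k/k = 1)
27110 - z(D(sqrt(0 - 2))) = 27110 - 1*1 = 27110 - 1 = 27109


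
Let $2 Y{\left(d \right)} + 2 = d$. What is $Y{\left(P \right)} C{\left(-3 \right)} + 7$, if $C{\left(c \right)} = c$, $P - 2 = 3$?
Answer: $\frac{5}{2} \approx 2.5$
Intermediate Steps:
$P = 5$ ($P = 2 + 3 = 5$)
$Y{\left(d \right)} = -1 + \frac{d}{2}$
$Y{\left(P \right)} C{\left(-3 \right)} + 7 = \left(-1 + \frac{1}{2} \cdot 5\right) \left(-3\right) + 7 = \left(-1 + \frac{5}{2}\right) \left(-3\right) + 7 = \frac{3}{2} \left(-3\right) + 7 = - \frac{9}{2} + 7 = \frac{5}{2}$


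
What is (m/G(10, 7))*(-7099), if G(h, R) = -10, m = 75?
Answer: 106485/2 ≈ 53243.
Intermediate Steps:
(m/G(10, 7))*(-7099) = (75/(-10))*(-7099) = (75*(-1/10))*(-7099) = -15/2*(-7099) = 106485/2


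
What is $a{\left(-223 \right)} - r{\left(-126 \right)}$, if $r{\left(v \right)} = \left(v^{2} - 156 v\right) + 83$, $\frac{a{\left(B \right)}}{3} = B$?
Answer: $-36284$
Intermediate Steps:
$a{\left(B \right)} = 3 B$
$r{\left(v \right)} = 83 + v^{2} - 156 v$
$a{\left(-223 \right)} - r{\left(-126 \right)} = 3 \left(-223\right) - \left(83 + \left(-126\right)^{2} - -19656\right) = -669 - \left(83 + 15876 + 19656\right) = -669 - 35615 = -36284$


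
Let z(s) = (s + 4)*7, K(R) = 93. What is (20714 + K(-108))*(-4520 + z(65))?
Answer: -83997859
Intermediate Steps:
z(s) = 28 + 7*s (z(s) = (4 + s)*7 = 28 + 7*s)
(20714 + K(-108))*(-4520 + z(65)) = (20714 + 93)*(-4520 + (28 + 7*65)) = 20807*(-4520 + (28 + 455)) = 20807*(-4520 + 483) = 20807*(-4037) = -83997859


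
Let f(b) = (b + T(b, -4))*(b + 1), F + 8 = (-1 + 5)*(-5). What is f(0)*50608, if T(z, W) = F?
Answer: -1417024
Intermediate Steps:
F = -28 (F = -8 + (-1 + 5)*(-5) = -8 + 4*(-5) = -8 - 20 = -28)
T(z, W) = -28
f(b) = (1 + b)*(-28 + b) (f(b) = (b - 28)*(b + 1) = (-28 + b)*(1 + b) = (1 + b)*(-28 + b))
f(0)*50608 = (-28 + 0**2 - 27*0)*50608 = (-28 + 0 + 0)*50608 = -28*50608 = -1417024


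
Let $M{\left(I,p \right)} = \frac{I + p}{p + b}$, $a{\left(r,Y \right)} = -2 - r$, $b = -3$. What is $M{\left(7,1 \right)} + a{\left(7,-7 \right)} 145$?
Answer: $-1309$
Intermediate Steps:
$M{\left(I,p \right)} = \frac{I + p}{-3 + p}$ ($M{\left(I,p \right)} = \frac{I + p}{p - 3} = \frac{I + p}{-3 + p}$)
$M{\left(7,1 \right)} + a{\left(7,-7 \right)} 145 = \frac{7 + 1}{-3 + 1} + \left(-2 - 7\right) 145 = \frac{1}{-2} \cdot 8 + \left(-2 - 7\right) 145 = \left(- \frac{1}{2}\right) 8 - 1305 = -4 - 1305 = -1309$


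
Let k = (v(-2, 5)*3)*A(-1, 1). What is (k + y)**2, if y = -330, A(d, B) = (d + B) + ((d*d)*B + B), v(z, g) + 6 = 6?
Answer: 108900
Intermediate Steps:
v(z, g) = 0 (v(z, g) = -6 + 6 = 0)
A(d, B) = d + 2*B + B*d**2 (A(d, B) = (B + d) + (d**2*B + B) = (B + d) + (B*d**2 + B) = (B + d) + (B + B*d**2) = d + 2*B + B*d**2)
k = 0 (k = (0*3)*(-1 + 2*1 + 1*(-1)**2) = 0*(-1 + 2 + 1*1) = 0*(-1 + 2 + 1) = 0*2 = 0)
(k + y)**2 = (0 - 330)**2 = (-330)**2 = 108900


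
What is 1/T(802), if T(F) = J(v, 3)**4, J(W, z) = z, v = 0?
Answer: 1/81 ≈ 0.012346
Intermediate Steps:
T(F) = 81 (T(F) = 3**4 = 81)
1/T(802) = 1/81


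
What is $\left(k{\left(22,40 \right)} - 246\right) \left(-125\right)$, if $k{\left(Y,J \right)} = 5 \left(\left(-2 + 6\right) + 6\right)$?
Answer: $24500$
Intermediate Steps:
$k{\left(Y,J \right)} = 50$ ($k{\left(Y,J \right)} = 5 \left(4 + 6\right) = 5 \cdot 10 = 50$)
$\left(k{\left(22,40 \right)} - 246\right) \left(-125\right) = \left(50 - 246\right) \left(-125\right) = \left(-196\right) \left(-125\right) = 24500$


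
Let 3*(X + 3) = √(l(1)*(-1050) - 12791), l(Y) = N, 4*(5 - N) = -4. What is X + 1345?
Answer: 1342 + I*√19091/3 ≈ 1342.0 + 46.057*I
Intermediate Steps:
N = 6 (N = 5 - ¼*(-4) = 5 + 1 = 6)
l(Y) = 6
X = -3 + I*√19091/3 (X = -3 + √(6*(-1050) - 12791)/3 = -3 + √(-6300 - 12791)/3 = -3 + √(-19091)/3 = -3 + (I*√19091)/3 = -3 + I*√19091/3 ≈ -3.0 + 46.057*I)
X + 1345 = (-3 + I*√19091/3) + 1345 = 1342 + I*√19091/3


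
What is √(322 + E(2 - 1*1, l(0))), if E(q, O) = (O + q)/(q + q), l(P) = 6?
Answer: √1302/2 ≈ 18.042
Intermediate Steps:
E(q, O) = (O + q)/(2*q) (E(q, O) = (O + q)/((2*q)) = (O + q)*(1/(2*q)) = (O + q)/(2*q))
√(322 + E(2 - 1*1, l(0))) = √(322 + (6 + (2 - 1*1))/(2*(2 - 1*1))) = √(322 + (6 + (2 - 1))/(2*(2 - 1))) = √(322 + (½)*(6 + 1)/1) = √(322 + (½)*1*7) = √(322 + 7/2) = √(651/2) = √1302/2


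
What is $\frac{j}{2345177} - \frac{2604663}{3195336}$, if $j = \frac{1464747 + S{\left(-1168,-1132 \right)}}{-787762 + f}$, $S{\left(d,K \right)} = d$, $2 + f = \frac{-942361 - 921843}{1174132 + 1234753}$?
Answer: $- \frac{482979804617777529353591}{592507075616548867528432} \approx -0.81515$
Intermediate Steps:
$f = - \frac{6681974}{2408885}$ ($f = -2 + \frac{-942361 - 921843}{1174132 + 1234753} = -2 - \frac{1864204}{2408885} = - \frac{6681974}{2408885} \approx -2.7739$)
$j = - \frac{3525593499415}{1897634747344}$ ($j = \frac{1464747 - 1168}{-787762 - \frac{6681974}{2408885}} = \frac{1463579}{- \frac{1897634747344}{2408885}} = 1463579 \left(- \frac{2408885}{1897634747344}\right) = - \frac{3525593499415}{1897634747344} \approx -1.8579$)
$\frac{j}{2345177} - \frac{2604663}{3195336} = - \frac{3525593499415}{1897634747344 \cdot 2345177} - \frac{2604663}{3195336} = \left(- \frac{3525593499415}{1897634747344}\right) \frac{1}{2345177} - \frac{868221}{1065112} = - \frac{3525593499415}{4450289363871959888} - \frac{868221}{1065112} = - \frac{482979804617777529353591}{592507075616548867528432}$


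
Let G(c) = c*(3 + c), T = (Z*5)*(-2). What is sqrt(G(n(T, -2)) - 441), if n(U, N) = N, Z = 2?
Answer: I*sqrt(443) ≈ 21.048*I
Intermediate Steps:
T = -20 (T = (2*5)*(-2) = 10*(-2) = -20)
sqrt(G(n(T, -2)) - 441) = sqrt(-2*(3 - 2) - 441) = sqrt(-2*1 - 441) = sqrt(-2 - 441) = sqrt(-443) = I*sqrt(443)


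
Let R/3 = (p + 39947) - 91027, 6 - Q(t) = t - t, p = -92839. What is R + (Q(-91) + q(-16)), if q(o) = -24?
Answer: -431775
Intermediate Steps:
Q(t) = 6 (Q(t) = 6 - (t - t) = 6 - 1*0 = 6 + 0 = 6)
R = -431757 (R = 3*((-92839 + 39947) - 91027) = 3*(-52892 - 91027) = 3*(-143919) = -431757)
R + (Q(-91) + q(-16)) = -431757 + (6 - 24) = -431757 - 18 = -431775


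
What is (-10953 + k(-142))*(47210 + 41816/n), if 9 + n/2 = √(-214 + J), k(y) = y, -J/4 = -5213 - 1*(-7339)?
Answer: -219370666510/419 + 33139180*I*√8718/1257 ≈ -5.2356e+8 + 2.4616e+6*I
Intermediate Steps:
J = -8504 (J = -4*(-5213 - 1*(-7339)) = -4*(-5213 + 7339) = -4*2126 = -8504)
n = -18 + 2*I*√8718 (n = -18 + 2*√(-214 - 8504) = -18 + 2*√(-8718) = -18 + 2*(I*√8718) = -18 + 2*I*√8718 ≈ -18.0 + 186.74*I)
(-10953 + k(-142))*(47210 + 41816/n) = (-10953 - 142)*(47210 + 41816/(-18 + 2*I*√8718)) = -11095*(47210 + 41816/(-18 + 2*I*√8718)) = -523794950 - 463948520/(-18 + 2*I*√8718)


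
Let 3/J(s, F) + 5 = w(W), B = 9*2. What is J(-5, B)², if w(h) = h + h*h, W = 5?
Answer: 9/625 ≈ 0.014400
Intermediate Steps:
B = 18
w(h) = h + h²
J(s, F) = 3/25 (J(s, F) = 3/(-5 + 5*(1 + 5)) = 3/(-5 + 5*6) = 3/(-5 + 30) = 3/25)
J(-5, B)² = (3/25)² = 9/625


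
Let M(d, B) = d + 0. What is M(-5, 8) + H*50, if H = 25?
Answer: 1245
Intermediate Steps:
M(d, B) = d
M(-5, 8) + H*50 = -5 + 25*50 = -5 + 1250 = 1245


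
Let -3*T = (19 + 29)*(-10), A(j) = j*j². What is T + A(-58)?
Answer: -194952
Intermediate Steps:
A(j) = j³
T = 160 (T = -(19 + 29)*(-10)/3 = -16*(-10) = -⅓*(-480) = 160)
T + A(-58) = 160 + (-58)³ = 160 - 195112 = -194952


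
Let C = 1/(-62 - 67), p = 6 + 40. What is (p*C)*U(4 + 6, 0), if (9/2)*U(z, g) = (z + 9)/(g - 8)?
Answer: 437/2322 ≈ 0.18820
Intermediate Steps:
U(z, g) = 2*(9 + z)/(9*(-8 + g)) (U(z, g) = 2*((z + 9)/(g - 8))/9 = 2*((9 + z)/(-8 + g))/9 = 2*(9 + z)/(9*(-8 + g)))
p = 46
C = -1/129 (C = 1/(-129) = -1/129 ≈ -0.0077519)
(p*C)*U(4 + 6, 0) = (46*(-1/129))*(2*(9 + (4 + 6))/(9*(-8 + 0))) = -92*(9 + 10)/(1161*(-8)) = -92*(-1)*19/(1161*8) = -46/129*(-19/36) = 437/2322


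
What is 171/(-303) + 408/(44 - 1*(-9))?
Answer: 38187/5353 ≈ 7.1338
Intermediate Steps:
171/(-303) + 408/(44 - 1*(-9)) = 171*(-1/303) + 408/(44 + 9) = -57/101 + 408/53 = 38187/5353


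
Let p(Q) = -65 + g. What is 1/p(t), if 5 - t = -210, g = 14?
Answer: -1/51 ≈ -0.019608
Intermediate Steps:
t = 215 (t = 5 - 1*(-210) = 5 + 210 = 215)
p(Q) = -51 (p(Q) = -65 + 14 = -51)
1/p(t) = 1/(-51) = -1/51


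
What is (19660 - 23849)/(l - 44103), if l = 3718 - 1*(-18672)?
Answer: 4189/21713 ≈ 0.19293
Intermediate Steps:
l = 22390 (l = 3718 + 18672 = 22390)
(19660 - 23849)/(l - 44103) = (19660 - 23849)/(22390 - 44103) = -4189/(-21713) = -4189*(-1/21713) = 4189/21713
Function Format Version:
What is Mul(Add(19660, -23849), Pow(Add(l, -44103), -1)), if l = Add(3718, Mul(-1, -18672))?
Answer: Rational(4189, 21713) ≈ 0.19293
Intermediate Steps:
l = 22390 (l = Add(3718, 18672) = 22390)
Mul(Add(19660, -23849), Pow(Add(l, -44103), -1)) = Mul(Add(19660, -23849), Pow(Add(22390, -44103), -1)) = Mul(-4189, Pow(-21713, -1)) = Mul(-4189, Rational(-1, 21713)) = Rational(4189, 21713)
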